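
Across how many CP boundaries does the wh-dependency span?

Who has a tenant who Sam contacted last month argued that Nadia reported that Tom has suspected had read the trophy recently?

"who" is extracted from the subject of "read".
Boundaries crossed, outermost first: [that], [that], [Ø] — 3 in total.

3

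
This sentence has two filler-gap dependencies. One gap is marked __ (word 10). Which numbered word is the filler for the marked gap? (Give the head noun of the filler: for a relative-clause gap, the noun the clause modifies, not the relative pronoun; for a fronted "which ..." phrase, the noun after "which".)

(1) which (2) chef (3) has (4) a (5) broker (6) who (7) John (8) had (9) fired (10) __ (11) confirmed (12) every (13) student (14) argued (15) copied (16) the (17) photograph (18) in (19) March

5

The marked gap is inside the relative clause, the direct object of "fired".
Its filler is the head noun "broker" (via "who"), at word 5.
(The other dependency links word 2 to a gap after word 14.)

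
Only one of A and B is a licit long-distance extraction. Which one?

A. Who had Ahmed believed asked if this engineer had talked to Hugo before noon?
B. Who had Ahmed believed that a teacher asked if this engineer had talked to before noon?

A

In B, the wh-phrase is extracted from inside a wh-island (introduced by "if"), which blocks movement.
In A, the extraction path crosses only that-complement boundaries, which are transparent.
So A is grammatical.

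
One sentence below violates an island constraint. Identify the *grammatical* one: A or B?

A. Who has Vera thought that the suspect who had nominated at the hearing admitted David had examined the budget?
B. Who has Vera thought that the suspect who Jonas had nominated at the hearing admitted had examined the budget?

B

In A, the wh-phrase is extracted from inside a complex-NP island (relative clause) (introduced by "who"), which blocks movement.
In B, the extraction path crosses only that-complement boundaries, which are transparent.
So B is grammatical.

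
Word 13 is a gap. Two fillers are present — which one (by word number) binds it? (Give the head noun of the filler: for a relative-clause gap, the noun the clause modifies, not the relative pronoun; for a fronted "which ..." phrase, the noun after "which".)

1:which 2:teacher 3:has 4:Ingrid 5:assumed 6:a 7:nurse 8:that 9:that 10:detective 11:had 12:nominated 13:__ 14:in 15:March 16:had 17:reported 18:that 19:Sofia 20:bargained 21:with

7

The marked gap is inside the relative clause, the direct object of "nominated".
Its filler is the head noun "nurse" (via "that"), at word 7.
(The other dependency links word 2 to a gap after word 21.)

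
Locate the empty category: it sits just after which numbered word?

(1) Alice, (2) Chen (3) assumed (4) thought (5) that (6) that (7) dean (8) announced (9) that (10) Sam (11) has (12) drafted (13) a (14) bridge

3

The displaced element is "Alice" (word 1).
It is linked across 1 clause boundary (Ø).
It functions as the subject of "thought", so the gap sits immediately after word 3 ("assumed").
Base order: Chen assumed that Alice thought that that dean announced that Sam has drafted a bridge.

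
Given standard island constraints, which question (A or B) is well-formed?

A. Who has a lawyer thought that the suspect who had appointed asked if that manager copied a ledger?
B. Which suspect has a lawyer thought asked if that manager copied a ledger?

B

In A, the wh-phrase is extracted from inside a complex-NP island (relative clause) (introduced by "who"), which blocks movement.
In B, the extraction path crosses only that-complement boundaries, which are transparent.
So B is grammatical.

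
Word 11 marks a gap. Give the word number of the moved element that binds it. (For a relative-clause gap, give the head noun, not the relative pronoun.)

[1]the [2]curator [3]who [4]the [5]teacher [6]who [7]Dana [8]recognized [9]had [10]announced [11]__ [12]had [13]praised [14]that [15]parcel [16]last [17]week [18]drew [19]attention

The gap at 11 is the subject of "praised", inside a relative clause.
The relative pronoun is "who" (word 3); it is bound by the head noun immediately before it.
Its filler is the head noun "curator", at word 2.

2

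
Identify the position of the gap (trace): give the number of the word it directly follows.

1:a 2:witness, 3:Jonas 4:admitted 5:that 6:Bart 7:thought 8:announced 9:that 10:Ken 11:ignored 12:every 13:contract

7

The displaced element is "a witness" (word 2).
It is linked across 2 clause boundaries (that → Ø).
It functions as the subject of "announced", so the gap sits immediately after word 7 ("thought").
Base order: Jonas admitted that Bart thought that a witness announced that Ken ignored every contract.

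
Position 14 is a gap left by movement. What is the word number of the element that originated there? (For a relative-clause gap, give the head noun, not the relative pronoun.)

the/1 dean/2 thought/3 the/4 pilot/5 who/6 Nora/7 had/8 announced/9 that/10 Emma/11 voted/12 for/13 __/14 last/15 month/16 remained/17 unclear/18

The gap at 14 is the prepositional object of "voted", inside a relative clause.
The relative pronoun is "who" (word 6); it is bound by the head noun immediately before it.
Its filler is the head noun "pilot", at word 5.

5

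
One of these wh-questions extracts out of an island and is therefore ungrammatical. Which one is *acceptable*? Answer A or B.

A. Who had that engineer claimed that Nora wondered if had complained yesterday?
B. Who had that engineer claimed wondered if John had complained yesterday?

B

In A, the wh-phrase is extracted from inside a wh-island (introduced by "if"), which blocks movement.
In B, the extraction path crosses only that-complement boundaries, which are transparent.
So B is grammatical.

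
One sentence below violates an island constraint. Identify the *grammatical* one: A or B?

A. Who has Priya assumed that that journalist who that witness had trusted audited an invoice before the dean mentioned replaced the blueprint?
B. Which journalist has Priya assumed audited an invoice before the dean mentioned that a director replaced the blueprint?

In A, the wh-phrase is extracted from inside an adjunct island (introduced by "before"), which blocks movement.
In B, the extraction path crosses only that-complement boundaries, which are transparent.
So B is grammatical.

B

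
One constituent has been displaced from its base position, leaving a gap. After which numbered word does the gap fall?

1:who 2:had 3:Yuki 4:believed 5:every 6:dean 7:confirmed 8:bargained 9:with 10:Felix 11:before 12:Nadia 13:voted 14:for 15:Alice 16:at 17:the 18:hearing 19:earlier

The displaced element is "who" (word 1).
It is linked across 2 clause boundaries (Ø → Ø).
It functions as the subject of "bargained", so the gap sits immediately after word 7 ("confirmed").
Base order: Yuki had believed every dean confirmed that who bargained with Felix before Nadia voted for Alice at the hearing earlier.

7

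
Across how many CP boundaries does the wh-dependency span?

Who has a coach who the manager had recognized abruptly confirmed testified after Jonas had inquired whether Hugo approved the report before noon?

"who" is extracted from the subject of "testified".
Boundaries crossed, outermost first: [Ø] — 1 in total.

1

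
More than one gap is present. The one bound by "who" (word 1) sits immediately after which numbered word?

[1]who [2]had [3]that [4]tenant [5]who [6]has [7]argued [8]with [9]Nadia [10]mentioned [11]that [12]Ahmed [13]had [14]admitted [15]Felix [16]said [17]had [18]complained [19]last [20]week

The displaced element is "who" (word 1).
It is linked across 3 clause boundaries (that → Ø → Ø).
It functions as the subject of "complained", so the gap sits immediately after word 16 ("said").
Base order: That tenant who has argued with Nadia had mentioned that Ahmed had admitted Felix said who had complained last week.

16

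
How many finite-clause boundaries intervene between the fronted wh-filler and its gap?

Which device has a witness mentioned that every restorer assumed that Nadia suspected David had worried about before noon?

3

"which device" is extracted from the PP object of "worried".
Boundaries crossed, outermost first: [that], [that], [Ø] — 3 in total.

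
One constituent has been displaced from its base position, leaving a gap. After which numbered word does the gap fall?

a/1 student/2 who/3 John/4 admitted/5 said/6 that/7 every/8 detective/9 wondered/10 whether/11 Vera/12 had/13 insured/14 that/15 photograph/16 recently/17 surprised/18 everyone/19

5

The displaced element is "a student" (word 2).
It is linked across 1 clause boundary (Ø).
It functions as the subject of "said", so the gap sits immediately after word 5 ("admitted").
Base order: John admitted a student said that every detective wondered whether Vera had insured that photograph recently.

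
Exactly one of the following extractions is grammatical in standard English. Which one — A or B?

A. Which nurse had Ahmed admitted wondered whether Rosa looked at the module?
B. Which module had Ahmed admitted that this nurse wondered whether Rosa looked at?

A

In B, the wh-phrase is extracted from inside a wh-island (introduced by "whether"), which blocks movement.
In A, the extraction path crosses only that-complement boundaries, which are transparent.
So A is grammatical.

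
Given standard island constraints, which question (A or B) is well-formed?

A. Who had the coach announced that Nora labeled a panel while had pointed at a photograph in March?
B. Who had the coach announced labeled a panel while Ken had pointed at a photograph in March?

B

In A, the wh-phrase is extracted from inside an adjunct island (introduced by "while"), which blocks movement.
In B, the extraction path crosses only that-complement boundaries, which are transparent.
So B is grammatical.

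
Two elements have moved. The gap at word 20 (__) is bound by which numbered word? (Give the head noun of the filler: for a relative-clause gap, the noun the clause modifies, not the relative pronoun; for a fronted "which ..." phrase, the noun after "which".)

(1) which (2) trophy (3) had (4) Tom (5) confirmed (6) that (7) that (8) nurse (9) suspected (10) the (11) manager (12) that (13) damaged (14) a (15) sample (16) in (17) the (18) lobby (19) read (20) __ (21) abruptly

The marked gap is the direct object of "read".
Its filler is the fronted wh-phrase "which trophy", at word 2.
(The other dependency links word 11 to a gap after word 12.)

2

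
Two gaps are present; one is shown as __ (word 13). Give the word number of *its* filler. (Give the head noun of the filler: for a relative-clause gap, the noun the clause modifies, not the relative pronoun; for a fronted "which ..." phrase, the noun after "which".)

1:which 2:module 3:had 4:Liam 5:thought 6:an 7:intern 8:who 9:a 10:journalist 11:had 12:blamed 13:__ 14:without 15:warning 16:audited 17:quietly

The marked gap is inside the relative clause, the direct object of "blamed".
Its filler is the head noun "intern" (via "who"), at word 7.
(The other dependency links word 2 to a gap after word 16.)

7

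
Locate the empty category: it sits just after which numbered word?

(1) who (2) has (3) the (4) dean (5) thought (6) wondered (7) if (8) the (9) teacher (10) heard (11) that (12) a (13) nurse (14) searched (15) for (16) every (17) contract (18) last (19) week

The displaced element is "who" (word 1).
It is linked across 1 clause boundary (Ø).
It functions as the subject of "wondered", so the gap sits immediately after word 5 ("thought").
Base order: The dean has thought that who wondered if the teacher heard that a nurse searched for every contract last week.

5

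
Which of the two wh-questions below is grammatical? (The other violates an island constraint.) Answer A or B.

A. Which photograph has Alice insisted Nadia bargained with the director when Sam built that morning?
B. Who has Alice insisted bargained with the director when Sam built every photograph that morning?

B

In A, the wh-phrase is extracted from inside an adjunct island (introduced by "when"), which blocks movement.
In B, the extraction path crosses only that-complement boundaries, which are transparent.
So B is grammatical.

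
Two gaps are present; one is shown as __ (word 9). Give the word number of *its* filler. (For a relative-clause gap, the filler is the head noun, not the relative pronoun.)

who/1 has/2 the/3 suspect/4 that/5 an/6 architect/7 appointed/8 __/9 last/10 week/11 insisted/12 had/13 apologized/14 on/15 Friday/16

The marked gap is inside the relative clause, the direct object of "appointed".
Its filler is the head noun "suspect" (via "that"), at word 4.
(The other dependency links word 1 to a gap after word 12.)

4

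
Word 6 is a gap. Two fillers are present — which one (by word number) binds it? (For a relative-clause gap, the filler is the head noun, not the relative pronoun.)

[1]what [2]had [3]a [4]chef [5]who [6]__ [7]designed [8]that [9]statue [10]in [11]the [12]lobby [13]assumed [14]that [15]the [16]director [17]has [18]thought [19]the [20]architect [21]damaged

4

The marked gap is inside the relative clause, the subject of "designed".
Its filler is the head noun "chef" (via "who"), at word 4.
(The other dependency links word 1 to a gap after word 21.)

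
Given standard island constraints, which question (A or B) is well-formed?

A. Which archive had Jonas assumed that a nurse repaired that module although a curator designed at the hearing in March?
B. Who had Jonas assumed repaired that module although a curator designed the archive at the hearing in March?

B

In A, the wh-phrase is extracted from inside an adjunct island (introduced by "although"), which blocks movement.
In B, the extraction path crosses only that-complement boundaries, which are transparent.
So B is grammatical.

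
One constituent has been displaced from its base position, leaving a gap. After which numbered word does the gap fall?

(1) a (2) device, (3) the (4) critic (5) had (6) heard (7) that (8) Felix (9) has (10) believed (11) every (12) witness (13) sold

13

The displaced element is "a device" (word 2).
It is linked across 2 clause boundaries (that → Ø).
It functions as the direct object of "sold", so the gap sits immediately after word 13 ("sold").
Base order: The critic had heard that Felix has believed every witness sold a device.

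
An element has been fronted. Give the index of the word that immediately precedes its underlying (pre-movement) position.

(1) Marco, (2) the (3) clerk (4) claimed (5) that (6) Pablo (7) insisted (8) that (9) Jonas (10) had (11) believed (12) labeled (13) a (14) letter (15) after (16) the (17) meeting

The displaced element is "Marco" (word 1).
It is linked across 3 clause boundaries (that → that → Ø).
It functions as the subject of "labeled", so the gap sits immediately after word 11 ("believed").
Base order: The clerk claimed that Pablo insisted that Jonas had believed that Marco labeled a letter after the meeting.

11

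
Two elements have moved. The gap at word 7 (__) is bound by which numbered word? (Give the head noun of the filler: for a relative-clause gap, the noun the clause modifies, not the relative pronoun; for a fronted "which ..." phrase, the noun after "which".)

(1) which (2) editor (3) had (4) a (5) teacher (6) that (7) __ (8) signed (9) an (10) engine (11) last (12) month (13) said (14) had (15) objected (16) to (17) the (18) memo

The marked gap is inside the relative clause, the subject of "signed".
Its filler is the head noun "teacher" (via "that"), at word 5.
(The other dependency links word 2 to a gap after word 13.)

5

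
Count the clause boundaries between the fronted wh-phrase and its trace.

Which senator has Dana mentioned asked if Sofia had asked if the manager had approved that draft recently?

"which senator" is extracted from the subject of "asked".
Boundaries crossed, outermost first: [Ø] — 1 in total.

1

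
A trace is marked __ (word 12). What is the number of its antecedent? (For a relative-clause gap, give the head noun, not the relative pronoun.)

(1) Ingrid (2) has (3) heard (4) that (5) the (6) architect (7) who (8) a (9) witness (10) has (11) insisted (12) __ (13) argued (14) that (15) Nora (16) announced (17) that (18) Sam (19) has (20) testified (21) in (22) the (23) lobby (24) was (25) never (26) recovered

6

The gap at 12 is the subject of "argued", inside a relative clause.
The relative pronoun is "who" (word 7); it is bound by the head noun immediately before it.
Its filler is the head noun "architect", at word 6.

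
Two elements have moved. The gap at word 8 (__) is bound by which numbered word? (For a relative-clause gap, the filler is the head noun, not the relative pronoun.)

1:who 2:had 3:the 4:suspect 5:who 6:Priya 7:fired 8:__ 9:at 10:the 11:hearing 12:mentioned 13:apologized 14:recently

The marked gap is inside the relative clause, the direct object of "fired".
Its filler is the head noun "suspect" (via "who"), at word 4.
(The other dependency links word 1 to a gap after word 12.)

4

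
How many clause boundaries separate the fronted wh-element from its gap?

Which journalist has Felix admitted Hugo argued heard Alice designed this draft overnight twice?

"which journalist" is extracted from the subject of "heard".
Boundaries crossed, outermost first: [Ø], [Ø] — 2 in total.

2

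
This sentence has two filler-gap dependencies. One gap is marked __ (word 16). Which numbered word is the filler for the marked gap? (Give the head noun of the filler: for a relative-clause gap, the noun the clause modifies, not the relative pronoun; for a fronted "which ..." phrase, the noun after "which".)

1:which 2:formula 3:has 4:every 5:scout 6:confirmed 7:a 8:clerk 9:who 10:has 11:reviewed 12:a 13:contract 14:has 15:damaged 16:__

The marked gap is the direct object of "damaged".
Its filler is the fronted wh-phrase "which formula", at word 2.
(The other dependency links word 8 to a gap after word 9.)

2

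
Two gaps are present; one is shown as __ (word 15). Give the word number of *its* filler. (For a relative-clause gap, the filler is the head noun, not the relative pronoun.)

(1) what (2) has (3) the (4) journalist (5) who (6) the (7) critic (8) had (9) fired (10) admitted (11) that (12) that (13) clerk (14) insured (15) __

The marked gap is the direct object of "insured".
Its filler is the fronted wh-phrase "what", at word 1.
(The other dependency links word 4 to a gap after word 9.)

1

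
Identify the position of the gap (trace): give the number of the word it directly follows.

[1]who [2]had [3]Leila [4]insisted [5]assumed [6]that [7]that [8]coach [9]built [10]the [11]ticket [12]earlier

4

The displaced element is "who" (word 1).
It is linked across 1 clause boundary (Ø).
It functions as the subject of "assumed", so the gap sits immediately after word 4 ("insisted").
Base order: Leila had insisted that who assumed that that coach built the ticket earlier.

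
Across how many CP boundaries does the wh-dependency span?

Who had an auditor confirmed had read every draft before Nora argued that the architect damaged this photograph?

1

"who" is extracted from the subject of "read".
Boundaries crossed, outermost first: [Ø] — 1 in total.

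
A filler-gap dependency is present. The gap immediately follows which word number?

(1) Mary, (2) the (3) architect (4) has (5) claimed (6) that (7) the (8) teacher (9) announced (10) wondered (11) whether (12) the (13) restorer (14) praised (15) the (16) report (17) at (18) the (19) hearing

9

The displaced element is "Mary" (word 1).
It is linked across 2 clause boundaries (that → Ø).
It functions as the subject of "wondered", so the gap sits immediately after word 9 ("announced").
Base order: The architect has claimed that the teacher announced that Mary wondered whether the restorer praised the report at the hearing.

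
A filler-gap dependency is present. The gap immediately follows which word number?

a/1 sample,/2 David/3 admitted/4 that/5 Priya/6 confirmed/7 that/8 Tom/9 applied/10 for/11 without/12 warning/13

The displaced element is "a sample" (word 2).
It is linked across 2 clause boundaries (that → that).
It functions as the object of the preposition "for" of "applied", so the gap sits immediately after word 11 ("for").
Base order: David admitted that Priya confirmed that Tom applied for a sample without warning.

11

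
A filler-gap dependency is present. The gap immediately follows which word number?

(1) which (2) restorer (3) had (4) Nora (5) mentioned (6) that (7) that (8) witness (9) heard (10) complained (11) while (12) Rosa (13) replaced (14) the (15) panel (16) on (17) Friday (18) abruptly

The displaced element is "which restorer" (word 2).
It is linked across 2 clause boundaries (that → Ø).
It functions as the subject of "complained", so the gap sits immediately after word 9 ("heard").
Base order: Nora had mentioned that that witness heard which restorer complained while Rosa replaced the panel on Friday abruptly.

9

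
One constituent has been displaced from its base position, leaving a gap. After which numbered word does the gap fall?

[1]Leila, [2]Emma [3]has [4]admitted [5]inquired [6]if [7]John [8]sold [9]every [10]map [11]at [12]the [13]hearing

The displaced element is "Leila" (word 1).
It is linked across 1 clause boundary (Ø).
It functions as the subject of "inquired", so the gap sits immediately after word 4 ("admitted").
Base order: Emma has admitted that Leila inquired if John sold every map at the hearing.

4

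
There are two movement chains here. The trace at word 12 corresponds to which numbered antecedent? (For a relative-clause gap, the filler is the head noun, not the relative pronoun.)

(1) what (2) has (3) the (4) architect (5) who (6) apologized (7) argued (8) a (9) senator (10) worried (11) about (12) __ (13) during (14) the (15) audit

The marked gap is the object of the preposition "about" of "worried".
Its filler is the fronted wh-phrase "what", at word 1.
(The other dependency links word 4 to a gap after word 5.)

1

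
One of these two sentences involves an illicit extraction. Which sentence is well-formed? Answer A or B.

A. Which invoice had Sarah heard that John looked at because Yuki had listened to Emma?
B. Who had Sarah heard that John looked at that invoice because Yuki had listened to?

A

In B, the wh-phrase is extracted from inside an adjunct island (introduced by "because"), which blocks movement.
In A, the extraction path crosses only that-complement boundaries, which are transparent.
So A is grammatical.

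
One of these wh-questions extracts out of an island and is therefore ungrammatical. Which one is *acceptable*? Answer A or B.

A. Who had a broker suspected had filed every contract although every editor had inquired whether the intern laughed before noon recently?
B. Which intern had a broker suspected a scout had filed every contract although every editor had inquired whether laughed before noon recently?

A

In B, the wh-phrase is extracted from inside an adjunct island (introduced by "although"), which blocks movement.
In A, the extraction path crosses only that-complement boundaries, which are transparent.
So A is grammatical.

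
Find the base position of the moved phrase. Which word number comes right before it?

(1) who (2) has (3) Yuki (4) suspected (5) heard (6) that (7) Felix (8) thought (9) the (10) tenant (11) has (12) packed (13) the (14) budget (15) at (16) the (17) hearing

The displaced element is "who" (word 1).
It is linked across 1 clause boundary (Ø).
It functions as the subject of "heard", so the gap sits immediately after word 4 ("suspected").
Base order: Yuki has suspected that who heard that Felix thought the tenant has packed the budget at the hearing.

4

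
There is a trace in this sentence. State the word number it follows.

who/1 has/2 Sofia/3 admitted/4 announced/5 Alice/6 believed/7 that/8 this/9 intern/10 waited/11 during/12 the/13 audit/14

The displaced element is "who" (word 1).
It is linked across 1 clause boundary (Ø).
It functions as the subject of "announced", so the gap sits immediately after word 4 ("admitted").
Base order: Sofia has admitted who announced Alice believed that this intern waited during the audit.

4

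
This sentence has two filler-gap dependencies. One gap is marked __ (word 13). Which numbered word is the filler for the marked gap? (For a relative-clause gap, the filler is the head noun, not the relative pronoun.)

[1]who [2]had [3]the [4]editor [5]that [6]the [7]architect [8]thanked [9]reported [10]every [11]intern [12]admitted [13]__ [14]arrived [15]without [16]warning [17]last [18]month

The marked gap is the subject of "arrived".
Its filler is the fronted wh-phrase "who", at word 1.
(The other dependency links word 4 to a gap after word 8.)

1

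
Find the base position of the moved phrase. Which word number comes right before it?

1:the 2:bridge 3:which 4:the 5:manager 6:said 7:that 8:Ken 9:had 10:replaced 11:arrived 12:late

The displaced element is "the bridge" (word 2).
It is linked across 1 clause boundary (that).
It functions as the direct object of "replaced", so the gap sits immediately after word 10 ("replaced").
Base order: The manager said that Ken had replaced the bridge.

10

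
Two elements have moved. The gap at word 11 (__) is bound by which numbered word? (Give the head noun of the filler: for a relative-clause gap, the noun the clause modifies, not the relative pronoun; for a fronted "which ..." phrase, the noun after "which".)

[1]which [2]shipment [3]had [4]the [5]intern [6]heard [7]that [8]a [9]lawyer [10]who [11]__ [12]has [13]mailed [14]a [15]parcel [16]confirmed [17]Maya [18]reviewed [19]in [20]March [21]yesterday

9

The marked gap is inside the relative clause, the subject of "mailed".
Its filler is the head noun "lawyer" (via "who"), at word 9.
(The other dependency links word 2 to a gap after word 18.)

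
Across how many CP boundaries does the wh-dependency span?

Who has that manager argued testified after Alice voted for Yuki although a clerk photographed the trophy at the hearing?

"who" is extracted from the subject of "testified".
Boundaries crossed, outermost first: [Ø] — 1 in total.

1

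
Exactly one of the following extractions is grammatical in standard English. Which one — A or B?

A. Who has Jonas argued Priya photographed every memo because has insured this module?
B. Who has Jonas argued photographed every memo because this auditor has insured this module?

B

In A, the wh-phrase is extracted from inside an adjunct island (introduced by "because"), which blocks movement.
In B, the extraction path crosses only that-complement boundaries, which are transparent.
So B is grammatical.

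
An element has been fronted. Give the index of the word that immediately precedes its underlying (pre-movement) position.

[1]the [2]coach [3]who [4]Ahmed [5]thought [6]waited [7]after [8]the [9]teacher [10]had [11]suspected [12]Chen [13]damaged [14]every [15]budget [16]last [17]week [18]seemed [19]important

The displaced element is "the coach" (word 2).
It is linked across 1 clause boundary (Ø).
It functions as the subject of "waited", so the gap sits immediately after word 5 ("thought").
Base order: Ahmed thought that the coach waited after the teacher had suspected Chen damaged every budget last week.

5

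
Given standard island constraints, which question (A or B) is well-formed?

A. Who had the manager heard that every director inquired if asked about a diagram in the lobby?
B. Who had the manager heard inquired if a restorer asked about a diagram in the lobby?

B

In A, the wh-phrase is extracted from inside a wh-island (introduced by "if"), which blocks movement.
In B, the extraction path crosses only that-complement boundaries, which are transparent.
So B is grammatical.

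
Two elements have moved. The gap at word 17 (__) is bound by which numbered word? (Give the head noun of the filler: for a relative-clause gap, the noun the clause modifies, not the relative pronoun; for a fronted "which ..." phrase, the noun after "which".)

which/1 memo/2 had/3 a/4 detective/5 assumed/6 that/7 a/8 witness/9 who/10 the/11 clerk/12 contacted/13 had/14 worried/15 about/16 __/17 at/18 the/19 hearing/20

The marked gap is the object of the preposition "about" of "worried".
Its filler is the fronted wh-phrase "which memo", at word 2.
(The other dependency links word 9 to a gap after word 13.)

2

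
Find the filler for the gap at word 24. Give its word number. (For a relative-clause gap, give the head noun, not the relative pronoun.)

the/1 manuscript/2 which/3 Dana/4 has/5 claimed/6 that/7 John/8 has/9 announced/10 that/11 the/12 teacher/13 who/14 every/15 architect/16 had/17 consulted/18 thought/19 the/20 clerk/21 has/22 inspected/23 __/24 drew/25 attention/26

2

The gap at 24 is the object of "inspected", inside a relative clause.
The relative pronoun is "which" (word 3); it is bound by the head noun immediately before it.
Its filler is the head noun "manuscript", at word 2.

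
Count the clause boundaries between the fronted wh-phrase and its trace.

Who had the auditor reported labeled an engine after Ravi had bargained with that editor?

"who" is extracted from the subject of "labeled".
Boundaries crossed, outermost first: [Ø] — 1 in total.

1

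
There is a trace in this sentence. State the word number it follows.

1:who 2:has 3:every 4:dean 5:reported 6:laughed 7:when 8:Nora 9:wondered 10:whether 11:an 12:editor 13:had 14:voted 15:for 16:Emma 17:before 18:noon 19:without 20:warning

5

The displaced element is "who" (word 1).
It is linked across 1 clause boundary (Ø).
It functions as the subject of "laughed", so the gap sits immediately after word 5 ("reported").
Base order: Every dean has reported that who laughed when Nora wondered whether an editor had voted for Emma before noon without warning.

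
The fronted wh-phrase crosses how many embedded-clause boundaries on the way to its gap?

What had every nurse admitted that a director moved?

1

"what" is extracted from the object of "moved".
Boundaries crossed, outermost first: [that] — 1 in total.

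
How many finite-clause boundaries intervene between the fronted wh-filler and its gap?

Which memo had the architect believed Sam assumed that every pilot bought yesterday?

"which memo" is extracted from the object of "bought".
Boundaries crossed, outermost first: [Ø], [that] — 2 in total.

2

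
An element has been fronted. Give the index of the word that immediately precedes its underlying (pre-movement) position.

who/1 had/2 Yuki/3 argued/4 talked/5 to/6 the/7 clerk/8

4

The displaced element is "who" (word 1).
It is linked across 1 clause boundary (Ø).
It functions as the subject of "talked", so the gap sits immediately after word 4 ("argued").
Base order: Yuki had argued that who talked to the clerk.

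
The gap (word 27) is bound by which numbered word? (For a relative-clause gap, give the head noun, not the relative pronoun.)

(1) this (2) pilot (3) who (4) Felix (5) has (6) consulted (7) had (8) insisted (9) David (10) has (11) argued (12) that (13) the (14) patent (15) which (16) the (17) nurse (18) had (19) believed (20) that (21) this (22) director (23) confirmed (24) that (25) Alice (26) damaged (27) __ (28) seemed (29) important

14

The gap at 27 is the object of "damaged", inside a relative clause.
The relative pronoun is "which" (word 15); it is bound by the head noun immediately before it.
Its filler is the head noun "patent", at word 14.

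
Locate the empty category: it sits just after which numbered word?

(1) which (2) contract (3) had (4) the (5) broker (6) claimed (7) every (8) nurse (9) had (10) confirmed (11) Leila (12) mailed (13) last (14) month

12

The displaced element is "which contract" (word 2).
It is linked across 2 clause boundaries (Ø → Ø).
It functions as the direct object of "mailed", so the gap sits immediately after word 12 ("mailed").
Base order: The broker had claimed every nurse had confirmed Leila mailed which contract last month.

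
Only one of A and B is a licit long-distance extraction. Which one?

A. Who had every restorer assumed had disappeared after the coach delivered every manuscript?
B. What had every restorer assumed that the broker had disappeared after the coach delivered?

A

In B, the wh-phrase is extracted from inside an adjunct island (introduced by "after"), which blocks movement.
In A, the extraction path crosses only that-complement boundaries, which are transparent.
So A is grammatical.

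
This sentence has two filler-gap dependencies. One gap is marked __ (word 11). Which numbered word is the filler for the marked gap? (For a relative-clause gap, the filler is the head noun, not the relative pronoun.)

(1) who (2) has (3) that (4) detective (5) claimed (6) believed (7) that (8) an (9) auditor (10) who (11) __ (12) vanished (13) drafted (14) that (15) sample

The marked gap is inside the relative clause, the subject of "vanished".
Its filler is the head noun "auditor" (via "who"), at word 9.
(The other dependency links word 1 to a gap after word 5.)

9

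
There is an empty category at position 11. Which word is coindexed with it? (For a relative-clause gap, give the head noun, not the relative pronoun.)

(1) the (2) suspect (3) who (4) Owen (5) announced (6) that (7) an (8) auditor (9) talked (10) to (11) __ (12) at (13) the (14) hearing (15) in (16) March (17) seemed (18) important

2

The gap at 11 is the prepositional object of "talked", inside a relative clause.
The relative pronoun is "who" (word 3); it is bound by the head noun immediately before it.
Its filler is the head noun "suspect", at word 2.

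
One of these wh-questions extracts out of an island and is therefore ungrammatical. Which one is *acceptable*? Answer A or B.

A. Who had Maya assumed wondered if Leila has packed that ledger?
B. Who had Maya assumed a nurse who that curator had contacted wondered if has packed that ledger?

A

In B, the wh-phrase is extracted from inside a wh-island (introduced by "if"), which blocks movement.
In A, the extraction path crosses only that-complement boundaries, which are transparent.
So A is grammatical.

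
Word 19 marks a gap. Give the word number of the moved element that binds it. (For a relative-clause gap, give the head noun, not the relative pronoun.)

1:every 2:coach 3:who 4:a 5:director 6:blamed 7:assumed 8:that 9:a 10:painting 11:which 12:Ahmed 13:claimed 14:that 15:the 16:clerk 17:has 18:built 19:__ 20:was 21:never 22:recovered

10

The gap at 19 is the object of "built", inside a relative clause.
The relative pronoun is "which" (word 11); it is bound by the head noun immediately before it.
Its filler is the head noun "painting", at word 10.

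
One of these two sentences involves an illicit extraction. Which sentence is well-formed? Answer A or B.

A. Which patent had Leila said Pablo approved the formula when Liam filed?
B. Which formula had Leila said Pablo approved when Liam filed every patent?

B

In A, the wh-phrase is extracted from inside an adjunct island (introduced by "when"), which blocks movement.
In B, the extraction path crosses only that-complement boundaries, which are transparent.
So B is grammatical.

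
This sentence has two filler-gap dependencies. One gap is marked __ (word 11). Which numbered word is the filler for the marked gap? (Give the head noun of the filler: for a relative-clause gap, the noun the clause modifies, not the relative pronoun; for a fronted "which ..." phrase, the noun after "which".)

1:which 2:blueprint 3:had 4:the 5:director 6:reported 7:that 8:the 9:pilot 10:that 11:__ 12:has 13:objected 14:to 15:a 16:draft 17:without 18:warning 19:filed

9

The marked gap is inside the relative clause, the subject of "objected".
Its filler is the head noun "pilot" (via "that"), at word 9.
(The other dependency links word 2 to a gap after word 19.)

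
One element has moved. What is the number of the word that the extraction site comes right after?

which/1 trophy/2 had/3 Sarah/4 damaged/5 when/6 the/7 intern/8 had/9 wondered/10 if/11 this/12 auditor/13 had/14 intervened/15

5

The displaced element is "which trophy" (word 2).
It functions as the direct object of "damaged", so the gap sits immediately after word 5 ("damaged").
Base order: Sarah had damaged which trophy when the intern had wondered if this auditor had intervened.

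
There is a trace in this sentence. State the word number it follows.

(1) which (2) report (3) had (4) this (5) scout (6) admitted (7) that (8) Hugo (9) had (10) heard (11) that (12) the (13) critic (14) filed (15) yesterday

14

The displaced element is "which report" (word 2).
It is linked across 2 clause boundaries (that → that).
It functions as the direct object of "filed", so the gap sits immediately after word 14 ("filed").
Base order: This scout had admitted that Hugo had heard that the critic filed which report yesterday.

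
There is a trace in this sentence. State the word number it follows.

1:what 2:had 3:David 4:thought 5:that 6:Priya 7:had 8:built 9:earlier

The displaced element is "what" (word 1).
It is linked across 1 clause boundary (that).
It functions as the direct object of "built", so the gap sits immediately after word 8 ("built").
Base order: David had thought that Priya had built what earlier.

8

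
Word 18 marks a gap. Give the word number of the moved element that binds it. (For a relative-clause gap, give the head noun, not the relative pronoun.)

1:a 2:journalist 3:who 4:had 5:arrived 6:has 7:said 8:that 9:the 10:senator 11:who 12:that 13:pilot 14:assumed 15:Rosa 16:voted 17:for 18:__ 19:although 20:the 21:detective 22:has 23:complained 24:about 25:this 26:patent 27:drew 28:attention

10

The gap at 18 is the prepositional object of "voted", inside a relative clause.
The relative pronoun is "who" (word 11); it is bound by the head noun immediately before it.
Its filler is the head noun "senator", at word 10.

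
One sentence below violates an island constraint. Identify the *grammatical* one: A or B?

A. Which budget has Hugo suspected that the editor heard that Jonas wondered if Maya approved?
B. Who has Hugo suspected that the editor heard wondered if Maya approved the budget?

In A, the wh-phrase is extracted from inside a wh-island (introduced by "if"), which blocks movement.
In B, the extraction path crosses only that-complement boundaries, which are transparent.
So B is grammatical.

B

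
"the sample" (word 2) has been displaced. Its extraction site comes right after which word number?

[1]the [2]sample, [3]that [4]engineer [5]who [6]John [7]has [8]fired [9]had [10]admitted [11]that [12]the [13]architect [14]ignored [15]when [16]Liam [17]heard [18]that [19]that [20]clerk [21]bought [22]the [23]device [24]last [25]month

The displaced element is "the sample" (word 2).
It is linked across 1 clause boundary (that).
It functions as the direct object of "ignored", so the gap sits immediately after word 14 ("ignored").
Base order: That engineer who John has fired had admitted that the architect ignored the sample when Liam heard that that clerk bought the device last month.

14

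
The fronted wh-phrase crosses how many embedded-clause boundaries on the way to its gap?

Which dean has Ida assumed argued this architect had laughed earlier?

"which dean" is extracted from the subject of "argued".
Boundaries crossed, outermost first: [Ø] — 1 in total.

1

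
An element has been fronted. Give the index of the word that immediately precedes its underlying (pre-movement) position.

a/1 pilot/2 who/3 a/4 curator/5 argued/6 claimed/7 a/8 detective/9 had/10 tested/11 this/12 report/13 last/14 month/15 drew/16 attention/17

6

The displaced element is "a pilot" (word 2).
It is linked across 1 clause boundary (Ø).
It functions as the subject of "claimed", so the gap sits immediately after word 6 ("argued").
Base order: A curator argued that a pilot claimed a detective had tested this report last month.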